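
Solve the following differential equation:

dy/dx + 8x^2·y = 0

Using integrating factor method:

General solution: y = Ce^(-8x^3/3)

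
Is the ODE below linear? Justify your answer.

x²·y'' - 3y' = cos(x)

Yes. Linear (y and its derivatives appear to the first power only, no products of y terms)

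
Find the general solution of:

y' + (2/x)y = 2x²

Using integrating factor method:

General solution: y = (2/5)x^3 + Cx^(-2)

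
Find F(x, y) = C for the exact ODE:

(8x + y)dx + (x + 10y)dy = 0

Verify exactness: ∂M/∂y = ∂N/∂x ✓
Find F(x,y) such that ∂F/∂x = M, ∂F/∂y = N
Solution: 4x² + xy + 5y² = C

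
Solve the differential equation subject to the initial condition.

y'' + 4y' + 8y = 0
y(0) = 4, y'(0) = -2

General solution: y = e^(-2x)(C₁cos(2x) + C₂sin(2x))
Complex roots r = -2 ± 2i
Applying ICs: C₁ = 4, C₂ = 3
Particular solution: y = e^(-2x)(4cos(2x) + 3sin(2x))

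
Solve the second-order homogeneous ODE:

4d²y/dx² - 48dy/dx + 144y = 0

Characteristic equation: 4r² - 48r + 144 = 0
Divide by 4: r² - 12r + 36 = 0
Factored: (r - 6)² = 0
Repeated root: r = 6
General solution: y = (C₁ + C₂x)e^(6x)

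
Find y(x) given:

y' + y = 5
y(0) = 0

General solution: y = 5 + Ce^(-x)
Applying y(0) = 0: C = 0 - 5 = -5
Particular solution: y = 5 - 5e^(-x)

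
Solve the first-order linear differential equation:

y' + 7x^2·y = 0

Using integrating factor method:

General solution: y = Ce^(-7x^3/3)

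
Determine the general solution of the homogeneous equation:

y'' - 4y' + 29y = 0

Characteristic equation: r² - 4r + 29 = 0
Roots: r = 2 ± 5i (complex conjugates)
General solution: y = e^(2x)(C₁cos(5x) + C₂sin(5x))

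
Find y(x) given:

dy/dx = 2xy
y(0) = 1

General solution: y = Ce^(x²)
Applying IC y(0) = 1:
Particular solution: y = e^(x²)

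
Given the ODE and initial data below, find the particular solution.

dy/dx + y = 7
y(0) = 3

General solution: y = 7 + Ce^(-x)
Applying y(0) = 3: C = 3 - 7 = -4
Particular solution: y = 7 - 4e^(-x)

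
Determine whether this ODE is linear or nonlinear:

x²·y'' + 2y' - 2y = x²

Linear (y and its derivatives appear to the first power only, no products of y terms)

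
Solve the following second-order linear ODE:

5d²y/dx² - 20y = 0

Characteristic equation: 5r² - 20 = 0
Divide by 5: r² - 4 = 0
Roots: r = 2, -2 (distinct real)
General solution: y = C₁e^(2x) + C₂e^(-2x)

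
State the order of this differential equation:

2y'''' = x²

The order is 4 (highest derivative is of order 4).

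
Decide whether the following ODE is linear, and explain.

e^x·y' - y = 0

Linear (y and its derivatives appear to the first power only, no products of y terms)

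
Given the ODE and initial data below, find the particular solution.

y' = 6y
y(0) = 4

General solution: y = Ce^(6x)
Applying IC y(0) = 4:
Particular solution: y = 4e^(6x)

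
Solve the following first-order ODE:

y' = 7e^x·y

Separating variables and integrating:
ln|y| = 7e^x + C

General solution: y = Ce^(7e^x)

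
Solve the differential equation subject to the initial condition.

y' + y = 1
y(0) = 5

General solution: y = 1 + Ce^(-x)
Applying y(0) = 5: C = 5 - 1 = 4
Particular solution: y = 1 + 4e^(-x)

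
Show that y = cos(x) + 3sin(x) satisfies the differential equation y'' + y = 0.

Verification:
y'' = -cos(x) - 3sin(x)
y'' + y = 0 ✓

Yes, it is a solution.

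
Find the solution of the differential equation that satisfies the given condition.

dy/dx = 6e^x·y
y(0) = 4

General solution: y = Ce^(6e^x)
Applying IC y(0) = 4:
Particular solution: y = 4e^(6(e^x - 1))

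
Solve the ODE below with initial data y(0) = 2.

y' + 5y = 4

General solution: y = 4/5 + Ce^(-5x)
Applying y(0) = 2: C = 2 - 4/5 = 6/5
Particular solution: y = 4/5 + (6/5)e^(-5x)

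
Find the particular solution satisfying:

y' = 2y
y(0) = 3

General solution: y = Ce^(2x)
Applying IC y(0) = 3:
Particular solution: y = 3e^(2x)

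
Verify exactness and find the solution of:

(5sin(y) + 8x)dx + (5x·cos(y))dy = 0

Verify exactness: ∂M/∂y = ∂N/∂x ✓
Find F(x,y) such that ∂F/∂x = M, ∂F/∂y = N
Solution: 5x·sin(y) + 4x² = C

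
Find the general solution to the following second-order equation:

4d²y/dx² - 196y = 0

Characteristic equation: 4r² - 196 = 0
Divide by 4: r² - 49 = 0
Roots: r = 7, -7 (distinct real)
General solution: y = C₁e^(7x) + C₂e^(-7x)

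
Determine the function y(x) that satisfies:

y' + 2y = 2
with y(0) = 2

General solution: y = 1 + Ce^(-2x)
Applying y(0) = 2: C = 2 - 1 = 1
Particular solution: y = 1 + e^(-2x)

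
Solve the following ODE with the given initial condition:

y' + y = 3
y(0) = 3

General solution: y = 3 + Ce^(-x)
Applying y(0) = 3: C = 3 - 3 = 0
Particular solution: y = 3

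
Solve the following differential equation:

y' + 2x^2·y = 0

Using integrating factor method:

General solution: y = Ce^(-2x^3/3)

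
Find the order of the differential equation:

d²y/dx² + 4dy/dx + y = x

The order is 2 (highest derivative is of order 2).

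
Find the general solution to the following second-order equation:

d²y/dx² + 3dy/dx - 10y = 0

Characteristic equation: r² + 3r - 10 = 0
Roots: r = 2, -5 (distinct real)
General solution: y = C₁e^(2x) + C₂e^(-5x)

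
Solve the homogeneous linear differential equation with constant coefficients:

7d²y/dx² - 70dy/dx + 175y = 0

Characteristic equation: 7r² - 70r + 175 = 0
Divide by 7: r² - 10r + 25 = 0
Factored: (r - 5)² = 0
Repeated root: r = 5
General solution: y = (C₁ + C₂x)e^(5x)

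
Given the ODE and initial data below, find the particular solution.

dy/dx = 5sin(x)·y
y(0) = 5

General solution: y = Ce^(-5cos(x))
Applying IC y(0) = 5:
Particular solution: y = 5e^(5(1-cos(x)))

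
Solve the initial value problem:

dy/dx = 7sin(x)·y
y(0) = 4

General solution: y = Ce^(-7cos(x))
Applying IC y(0) = 4:
Particular solution: y = 4e^(7(1-cos(x)))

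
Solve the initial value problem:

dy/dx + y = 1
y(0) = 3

General solution: y = 1 + Ce^(-x)
Applying y(0) = 3: C = 3 - 1 = 2
Particular solution: y = 1 + 2e^(-x)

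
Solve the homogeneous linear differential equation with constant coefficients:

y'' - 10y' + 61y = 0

Characteristic equation: r² - 10r + 61 = 0
Roots: r = 5 ± 6i (complex conjugates)
General solution: y = e^(5x)(C₁cos(6x) + C₂sin(6x))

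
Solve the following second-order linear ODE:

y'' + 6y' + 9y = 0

Characteristic equation: r² + 6r + 9 = 0
Factored: (r + 3)² = 0
Repeated root: r = -3
General solution: y = (C₁ + C₂x)e^(-3x)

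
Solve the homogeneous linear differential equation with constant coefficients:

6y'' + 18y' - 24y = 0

Characteristic equation: 6r² + 18r - 24 = 0
Divide by 6: r² + 3r - 4 = 0
Roots: r = 1, -4 (distinct real)
General solution: y = C₁e^x + C₂e^(-4x)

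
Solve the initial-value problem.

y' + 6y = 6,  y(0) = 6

General solution: y = 1 + Ce^(-6x)
Applying y(0) = 6: C = 6 - 1 = 5
Particular solution: y = 1 + 5e^(-6x)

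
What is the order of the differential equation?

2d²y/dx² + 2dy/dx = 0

The order is 2 (highest derivative is of order 2).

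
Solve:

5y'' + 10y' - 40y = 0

Characteristic equation: 5r² + 10r - 40 = 0
Divide by 5: r² + 2r - 8 = 0
Roots: r = 2, -4 (distinct real)
General solution: y = C₁e^(2x) + C₂e^(-4x)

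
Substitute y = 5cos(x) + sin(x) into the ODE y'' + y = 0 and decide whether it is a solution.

Verification:
y'' = -5cos(x) - sin(x)
y'' + y = 0 ✓

Yes, it is a solution.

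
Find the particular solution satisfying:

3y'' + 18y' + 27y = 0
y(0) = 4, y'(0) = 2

General solution: y = (C₁ + C₂x)e^(-3x)
Repeated root r = -3
Applying ICs: C₁ = 4, C₂ = 14
Particular solution: y = (4 + 14x)e^(-3x)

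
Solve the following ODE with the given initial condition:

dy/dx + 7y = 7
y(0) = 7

General solution: y = 1 + Ce^(-7x)
Applying y(0) = 7: C = 7 - 1 = 6
Particular solution: y = 1 + 6e^(-7x)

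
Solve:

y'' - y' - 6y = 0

Characteristic equation: r² - r - 6 = 0
Roots: r = 3, -2 (distinct real)
General solution: y = C₁e^(3x) + C₂e^(-2x)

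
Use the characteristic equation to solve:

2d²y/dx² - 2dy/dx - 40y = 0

Characteristic equation: 2r² - 2r - 40 = 0
Divide by 2: r² - r - 20 = 0
Roots: r = 5, -4 (distinct real)
General solution: y = C₁e^(5x) + C₂e^(-4x)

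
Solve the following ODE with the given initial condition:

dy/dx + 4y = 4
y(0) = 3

General solution: y = 1 + Ce^(-4x)
Applying y(0) = 3: C = 3 - 1 = 2
Particular solution: y = 1 + 2e^(-4x)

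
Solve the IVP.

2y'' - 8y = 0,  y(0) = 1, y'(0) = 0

General solution: y = C₁e^(2x) + C₂e^(-2x)
Applying ICs: C₁ = 1/2, C₂ = 1/2
Particular solution: y = (1/2)e^(2x) + (1/2)e^(-2x)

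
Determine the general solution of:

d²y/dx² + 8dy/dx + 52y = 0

Characteristic equation: r² + 8r + 52 = 0
Roots: r = -4 ± 6i (complex conjugates)
General solution: y = e^(-4x)(C₁cos(6x) + C₂sin(6x))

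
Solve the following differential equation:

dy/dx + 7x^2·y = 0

Using integrating factor method:

General solution: y = Ce^(-7x^3/3)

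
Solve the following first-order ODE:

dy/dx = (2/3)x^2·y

Separating variables and integrating:
ln|y| = 2x^3/9 + C

General solution: y = Ce^(2x^3/9)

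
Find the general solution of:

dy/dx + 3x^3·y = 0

Using integrating factor method:

General solution: y = Ce^(-3x^4/4)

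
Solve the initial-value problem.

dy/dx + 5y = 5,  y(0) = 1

General solution: y = 1 + Ce^(-5x)
Applying y(0) = 1: C = 1 - 1 = 0
Particular solution: y = 1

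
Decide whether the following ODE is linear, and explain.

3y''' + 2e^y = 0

Nonlinear (e^y is nonlinear in y)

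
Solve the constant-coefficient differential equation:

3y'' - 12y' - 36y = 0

Characteristic equation: 3r² - 12r - 36 = 0
Divide by 3: r² - 4r - 12 = 0
Roots: r = 6, -2 (distinct real)
General solution: y = C₁e^(6x) + C₂e^(-2x)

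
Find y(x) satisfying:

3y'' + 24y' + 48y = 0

Characteristic equation: 3r² + 24r + 48 = 0
Divide by 3: r² + 8r + 16 = 0
Factored: (r + 4)² = 0
Repeated root: r = -4
General solution: y = (C₁ + C₂x)e^(-4x)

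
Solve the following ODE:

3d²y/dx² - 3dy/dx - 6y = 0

Characteristic equation: 3r² - 3r - 6 = 0
Divide by 3: r² - r - 2 = 0
Roots: r = 2, -1 (distinct real)
General solution: y = C₁e^(2x) + C₂e^(-x)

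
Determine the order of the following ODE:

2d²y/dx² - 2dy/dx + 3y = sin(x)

The order is 2 (highest derivative is of order 2).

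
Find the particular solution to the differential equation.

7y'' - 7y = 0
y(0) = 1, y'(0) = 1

General solution: y = C₁e^x + C₂e^(-x)
Applying ICs: C₁ = 1, C₂ = 0
Particular solution: y = e^x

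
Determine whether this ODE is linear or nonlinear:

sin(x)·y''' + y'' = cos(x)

Linear (y and its derivatives appear to the first power only, no products of y terms)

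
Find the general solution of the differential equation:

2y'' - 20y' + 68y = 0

Characteristic equation: 2r² - 20r + 68 = 0
Divide by 2: r² - 10r + 34 = 0
Roots: r = 5 ± 3i (complex conjugates)
General solution: y = e^(5x)(C₁cos(3x) + C₂sin(3x))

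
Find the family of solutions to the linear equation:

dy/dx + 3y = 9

Using integrating factor method:

General solution: y = 3 + Ce^(-3x)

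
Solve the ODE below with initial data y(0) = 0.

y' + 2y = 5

General solution: y = 5/2 + Ce^(-2x)
Applying y(0) = 0: C = 0 - 5/2 = -5/2
Particular solution: y = 5/2 - (5/2)e^(-2x)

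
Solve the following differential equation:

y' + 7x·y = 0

Using integrating factor method:

General solution: y = Ce^(-7x^2/2)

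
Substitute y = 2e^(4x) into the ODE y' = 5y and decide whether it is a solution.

Verification:
y = 2e^(4x)
y' = 8e^(4x)
But 5y = 10e^(4x)
y' ≠ 5y — the derivative does not match

No, it is not a solution.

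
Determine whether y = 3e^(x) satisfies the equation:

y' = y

Verification:
y = 3e^(x)
y' = 3e^(x)
y = 3e^(x)
y' = y ✓

Yes, it is a solution.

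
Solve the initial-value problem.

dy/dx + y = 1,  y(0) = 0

General solution: y = 1 + Ce^(-x)
Applying y(0) = 0: C = 0 - 1 = -1
Particular solution: y = 1 - e^(-x)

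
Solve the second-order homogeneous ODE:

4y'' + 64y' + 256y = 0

Characteristic equation: 4r² + 64r + 256 = 0
Divide by 4: r² + 16r + 64 = 0
Factored: (r + 8)² = 0
Repeated root: r = -8
General solution: y = (C₁ + C₂x)e^(-8x)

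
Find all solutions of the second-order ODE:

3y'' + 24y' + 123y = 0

Characteristic equation: 3r² + 24r + 123 = 0
Divide by 3: r² + 8r + 41 = 0
Roots: r = -4 ± 5i (complex conjugates)
General solution: y = e^(-4x)(C₁cos(5x) + C₂sin(5x))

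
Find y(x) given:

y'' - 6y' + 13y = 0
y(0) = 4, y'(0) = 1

General solution: y = e^(3x)(C₁cos(2x) + C₂sin(2x))
Complex roots r = 3 ± 2i
Applying ICs: C₁ = 4, C₂ = -11/2
Particular solution: y = e^(3x)(4cos(2x) - (11/2)sin(2x))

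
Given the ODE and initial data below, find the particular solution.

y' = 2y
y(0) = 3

General solution: y = Ce^(2x)
Applying IC y(0) = 3:
Particular solution: y = 3e^(2x)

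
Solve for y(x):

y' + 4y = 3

Using integrating factor method:

General solution: y = 3/4 + Ce^(-4x)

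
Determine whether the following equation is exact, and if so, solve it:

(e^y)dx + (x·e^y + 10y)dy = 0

Verify exactness: ∂M/∂y = ∂N/∂x ✓
Find F(x,y) such that ∂F/∂x = M, ∂F/∂y = N
Solution: x·e^y + 5y² = C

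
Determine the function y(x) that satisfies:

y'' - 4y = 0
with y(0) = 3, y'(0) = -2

General solution: y = C₁e^(2x) + C₂e^(-2x)
Applying ICs: C₁ = 1, C₂ = 2
Particular solution: y = e^(2x) + 2e^(-2x)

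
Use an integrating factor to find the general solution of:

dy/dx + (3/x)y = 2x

Using integrating factor method:

General solution: y = (2/5)x^2 + Cx^(-3)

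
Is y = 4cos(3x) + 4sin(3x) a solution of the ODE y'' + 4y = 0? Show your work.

Verification:
y'' = -36cos(3x) - 36sin(3x)
y'' + 4y ≠ 0 (frequency mismatch: got 9 instead of 4)

No, it is not a solution.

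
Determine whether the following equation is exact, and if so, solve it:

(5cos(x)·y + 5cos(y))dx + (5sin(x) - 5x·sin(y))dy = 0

Verify exactness: ∂M/∂y = ∂N/∂x ✓
Find F(x,y) such that ∂F/∂x = M, ∂F/∂y = N
Solution: 5sin(x)·y + 5x·cos(y) = C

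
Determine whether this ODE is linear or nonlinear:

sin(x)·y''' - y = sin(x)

Linear (y and its derivatives appear to the first power only, no products of y terms)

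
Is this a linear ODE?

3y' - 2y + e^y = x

No. Nonlinear (e^y is nonlinear in y)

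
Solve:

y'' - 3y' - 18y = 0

Characteristic equation: r² - 3r - 18 = 0
Roots: r = 6, -3 (distinct real)
General solution: y = C₁e^(6x) + C₂e^(-3x)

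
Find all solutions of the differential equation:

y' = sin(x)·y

Separating variables and integrating:
ln|y| = -cos(x) + C

General solution: y = Ce^(-cos(x))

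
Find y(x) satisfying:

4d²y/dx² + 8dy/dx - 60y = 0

Characteristic equation: 4r² + 8r - 60 = 0
Divide by 4: r² + 2r - 15 = 0
Roots: r = 3, -5 (distinct real)
General solution: y = C₁e^(3x) + C₂e^(-5x)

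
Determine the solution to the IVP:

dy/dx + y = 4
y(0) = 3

General solution: y = 4 + Ce^(-x)
Applying y(0) = 3: C = 3 - 4 = -1
Particular solution: y = 4 - e^(-x)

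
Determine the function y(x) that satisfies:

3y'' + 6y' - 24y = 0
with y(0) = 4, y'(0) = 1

General solution: y = C₁e^(2x) + C₂e^(-4x)
Applying ICs: C₁ = 17/6, C₂ = 7/6
Particular solution: y = (17/6)e^(2x) + (7/6)e^(-4x)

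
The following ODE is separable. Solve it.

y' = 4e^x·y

Separating variables and integrating:
ln|y| = 4e^x + C

General solution: y = Ce^(4e^x)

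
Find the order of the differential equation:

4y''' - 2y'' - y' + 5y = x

The order is 3 (highest derivative is of order 3).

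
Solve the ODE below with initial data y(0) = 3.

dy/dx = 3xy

General solution: y = Ce^(3x²/2)
Applying IC y(0) = 3:
Particular solution: y = 3e^(3x²/2)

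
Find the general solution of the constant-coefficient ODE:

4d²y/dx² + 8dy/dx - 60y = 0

Characteristic equation: 4r² + 8r - 60 = 0
Divide by 4: r² + 2r - 15 = 0
Roots: r = 3, -5 (distinct real)
General solution: y = C₁e^(3x) + C₂e^(-5x)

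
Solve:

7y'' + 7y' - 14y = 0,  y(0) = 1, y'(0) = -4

General solution: y = C₁e^x + C₂e^(-2x)
Applying ICs: C₁ = -2/3, C₂ = 5/3
Particular solution: y = -(2/3)e^x + (5/3)e^(-2x)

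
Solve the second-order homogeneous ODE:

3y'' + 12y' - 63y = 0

Characteristic equation: 3r² + 12r - 63 = 0
Divide by 3: r² + 4r - 21 = 0
Roots: r = 3, -7 (distinct real)
General solution: y = C₁e^(3x) + C₂e^(-7x)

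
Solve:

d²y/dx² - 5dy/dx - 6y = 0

Characteristic equation: r² - 5r - 6 = 0
Roots: r = 6, -1 (distinct real)
General solution: y = C₁e^(6x) + C₂e^(-x)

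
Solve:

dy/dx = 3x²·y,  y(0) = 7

General solution: y = Ce^(x³)
Applying IC y(0) = 7:
Particular solution: y = 7e^(x³)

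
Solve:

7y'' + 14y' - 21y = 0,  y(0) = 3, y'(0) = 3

General solution: y = C₁e^x + C₂e^(-3x)
Applying ICs: C₁ = 3, C₂ = 0
Particular solution: y = 3e^x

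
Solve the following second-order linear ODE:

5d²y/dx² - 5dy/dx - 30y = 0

Characteristic equation: 5r² - 5r - 30 = 0
Divide by 5: r² - r - 6 = 0
Roots: r = 3, -2 (distinct real)
General solution: y = C₁e^(3x) + C₂e^(-2x)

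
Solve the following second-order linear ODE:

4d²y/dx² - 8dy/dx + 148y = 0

Characteristic equation: 4r² - 8r + 148 = 0
Divide by 4: r² - 2r + 37 = 0
Roots: r = 1 ± 6i (complex conjugates)
General solution: y = e^x(C₁cos(6x) + C₂sin(6x))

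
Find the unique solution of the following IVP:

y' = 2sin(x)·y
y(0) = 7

General solution: y = Ce^(-2cos(x))
Applying IC y(0) = 7:
Particular solution: y = 7e^(2(1-cos(x)))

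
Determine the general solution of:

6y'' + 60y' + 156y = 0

Characteristic equation: 6r² + 60r + 156 = 0
Divide by 6: r² + 10r + 26 = 0
Roots: r = -5 ± i (complex conjugates)
General solution: y = e^(-5x)(C₁cos(x) + C₂sin(x))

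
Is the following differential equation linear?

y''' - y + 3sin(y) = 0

No. Nonlinear (sin(y) is nonlinear in y)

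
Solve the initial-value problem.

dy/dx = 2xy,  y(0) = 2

General solution: y = Ce^(x²)
Applying IC y(0) = 2:
Particular solution: y = 2e^(x²)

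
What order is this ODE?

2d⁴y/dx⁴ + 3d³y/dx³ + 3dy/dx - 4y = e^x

The order is 4 (highest derivative is of order 4).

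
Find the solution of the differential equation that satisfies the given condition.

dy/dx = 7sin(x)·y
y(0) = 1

General solution: y = Ce^(-7cos(x))
Applying IC y(0) = 1:
Particular solution: y = e^(7(1-cos(x)))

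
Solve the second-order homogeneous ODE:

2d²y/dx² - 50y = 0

Characteristic equation: 2r² - 50 = 0
Divide by 2: r² - 25 = 0
Roots: r = 5, -5 (distinct real)
General solution: y = C₁e^(5x) + C₂e^(-5x)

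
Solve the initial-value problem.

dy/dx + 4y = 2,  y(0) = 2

General solution: y = 1/2 + Ce^(-4x)
Applying y(0) = 2: C = 2 - 1/2 = 3/2
Particular solution: y = 1/2 + (3/2)e^(-4x)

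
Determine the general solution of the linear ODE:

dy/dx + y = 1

Using integrating factor method:

General solution: y = 1 + Ce^(-x)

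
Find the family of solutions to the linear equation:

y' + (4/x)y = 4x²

Using integrating factor method:

General solution: y = (4/7)x^3 + Cx^(-4)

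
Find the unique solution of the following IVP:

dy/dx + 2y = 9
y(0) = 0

General solution: y = 9/2 + Ce^(-2x)
Applying y(0) = 0: C = 0 - 9/2 = -9/2
Particular solution: y = 9/2 - (9/2)e^(-2x)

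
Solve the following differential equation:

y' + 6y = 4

Using integrating factor method:

General solution: y = 2/3 + Ce^(-6x)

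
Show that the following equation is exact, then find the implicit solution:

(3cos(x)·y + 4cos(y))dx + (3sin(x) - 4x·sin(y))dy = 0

Verify exactness: ∂M/∂y = ∂N/∂x ✓
Find F(x,y) such that ∂F/∂x = M, ∂F/∂y = N
Solution: 3sin(x)·y + 4x·cos(y) = C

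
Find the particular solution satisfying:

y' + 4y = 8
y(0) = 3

General solution: y = 2 + Ce^(-4x)
Applying y(0) = 3: C = 3 - 2 = 1
Particular solution: y = 2 + e^(-4x)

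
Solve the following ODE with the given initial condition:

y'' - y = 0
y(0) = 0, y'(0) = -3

General solution: y = C₁e^x + C₂e^(-x)
Applying ICs: C₁ = -3/2, C₂ = 3/2
Particular solution: y = -(3/2)e^x + (3/2)e^(-x)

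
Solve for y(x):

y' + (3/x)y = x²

Using integrating factor method:

General solution: y = (1/6)x^3 + Cx^(-3)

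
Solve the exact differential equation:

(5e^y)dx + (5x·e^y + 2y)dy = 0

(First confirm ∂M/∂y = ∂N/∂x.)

Verify exactness: ∂M/∂y = ∂N/∂x ✓
Find F(x,y) such that ∂F/∂x = M, ∂F/∂y = N
Solution: 5x·e^y + y² = C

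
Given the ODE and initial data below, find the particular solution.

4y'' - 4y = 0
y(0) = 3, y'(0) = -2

General solution: y = C₁e^x + C₂e^(-x)
Applying ICs: C₁ = 1/2, C₂ = 5/2
Particular solution: y = (1/2)e^x + (5/2)e^(-x)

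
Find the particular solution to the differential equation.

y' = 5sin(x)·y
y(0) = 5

General solution: y = Ce^(-5cos(x))
Applying IC y(0) = 5:
Particular solution: y = 5e^(5(1-cos(x)))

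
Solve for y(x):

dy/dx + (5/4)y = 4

Using integrating factor method:

General solution: y = 16/5 + Ce^(-5x/4)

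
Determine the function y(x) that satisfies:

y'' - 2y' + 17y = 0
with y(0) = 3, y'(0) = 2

General solution: y = e^x(C₁cos(4x) + C₂sin(4x))
Complex roots r = 1 ± 4i
Applying ICs: C₁ = 3, C₂ = -1/4
Particular solution: y = e^x(3cos(4x) - (1/4)sin(4x))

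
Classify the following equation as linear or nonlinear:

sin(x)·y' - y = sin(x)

Linear (y and its derivatives appear to the first power only, no products of y terms)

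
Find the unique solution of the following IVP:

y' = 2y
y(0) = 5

General solution: y = Ce^(2x)
Applying IC y(0) = 5:
Particular solution: y = 5e^(2x)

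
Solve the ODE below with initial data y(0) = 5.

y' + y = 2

General solution: y = 2 + Ce^(-x)
Applying y(0) = 5: C = 5 - 2 = 3
Particular solution: y = 2 + 3e^(-x)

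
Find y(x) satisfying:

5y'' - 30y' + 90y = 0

Characteristic equation: 5r² - 30r + 90 = 0
Divide by 5: r² - 6r + 18 = 0
Roots: r = 3 ± 3i (complex conjugates)
General solution: y = e^(3x)(C₁cos(3x) + C₂sin(3x))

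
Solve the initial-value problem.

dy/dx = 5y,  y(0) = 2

General solution: y = Ce^(5x)
Applying IC y(0) = 2:
Particular solution: y = 2e^(5x)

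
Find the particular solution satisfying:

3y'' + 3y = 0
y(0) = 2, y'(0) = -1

General solution: y = C₁cos(x) + C₂sin(x)
Complex roots r = ±i
Applying ICs: C₁ = 2, C₂ = -1
Particular solution: y = 2cos(x) - sin(x)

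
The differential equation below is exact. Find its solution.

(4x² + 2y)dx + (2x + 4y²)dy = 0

Verify exactness: ∂M/∂y = ∂N/∂x ✓
Find F(x,y) such that ∂F/∂x = M, ∂F/∂y = N
Solution: 4x³/3 + 2xy + 4y³/3 = C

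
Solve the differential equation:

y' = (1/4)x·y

Separating variables and integrating:
ln|y| = x^2/8 + C

General solution: y = Ce^(x^2/8)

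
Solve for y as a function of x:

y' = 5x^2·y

Separating variables and integrating:
ln|y| = 5x^3/3 + C

General solution: y = Ce^(5x^3/3)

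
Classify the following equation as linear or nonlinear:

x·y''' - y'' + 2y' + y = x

Linear (y and its derivatives appear to the first power only, no products of y terms)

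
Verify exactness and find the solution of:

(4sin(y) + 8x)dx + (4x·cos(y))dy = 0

Verify exactness: ∂M/∂y = ∂N/∂x ✓
Find F(x,y) such that ∂F/∂x = M, ∂F/∂y = N
Solution: 4x·sin(y) + 4x² = C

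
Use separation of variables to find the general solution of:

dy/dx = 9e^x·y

Separating variables and integrating:
ln|y| = 9e^x + C

General solution: y = Ce^(9e^x)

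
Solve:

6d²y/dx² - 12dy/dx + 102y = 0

Characteristic equation: 6r² - 12r + 102 = 0
Divide by 6: r² - 2r + 17 = 0
Roots: r = 1 ± 4i (complex conjugates)
General solution: y = e^x(C₁cos(4x) + C₂sin(4x))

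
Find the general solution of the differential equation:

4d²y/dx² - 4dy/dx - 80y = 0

Characteristic equation: 4r² - 4r - 80 = 0
Divide by 4: r² - r - 20 = 0
Roots: r = 5, -4 (distinct real)
General solution: y = C₁e^(5x) + C₂e^(-4x)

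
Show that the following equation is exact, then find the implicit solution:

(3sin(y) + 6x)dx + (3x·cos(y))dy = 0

Verify exactness: ∂M/∂y = ∂N/∂x ✓
Find F(x,y) such that ∂F/∂x = M, ∂F/∂y = N
Solution: 3x·sin(y) + 3x² = C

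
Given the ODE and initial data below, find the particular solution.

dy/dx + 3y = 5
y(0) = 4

General solution: y = 5/3 + Ce^(-3x)
Applying y(0) = 4: C = 4 - 5/3 = 7/3
Particular solution: y = 5/3 + (7/3)e^(-3x)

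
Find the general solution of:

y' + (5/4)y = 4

Using integrating factor method:

General solution: y = 16/5 + Ce^(-5x/4)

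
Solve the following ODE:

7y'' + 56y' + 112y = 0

Characteristic equation: 7r² + 56r + 112 = 0
Divide by 7: r² + 8r + 16 = 0
Factored: (r + 4)² = 0
Repeated root: r = -4
General solution: y = (C₁ + C₂x)e^(-4x)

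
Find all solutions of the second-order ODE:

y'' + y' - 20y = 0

Characteristic equation: r² + r - 20 = 0
Roots: r = 4, -5 (distinct real)
General solution: y = C₁e^(4x) + C₂e^(-5x)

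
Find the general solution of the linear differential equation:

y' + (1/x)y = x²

Using integrating factor method:

General solution: y = (1/4)x^3 + C/x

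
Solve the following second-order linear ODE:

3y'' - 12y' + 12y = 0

Characteristic equation: 3r² - 12r + 12 = 0
Divide by 3: r² - 4r + 4 = 0
Factored: (r - 2)² = 0
Repeated root: r = 2
General solution: y = (C₁ + C₂x)e^(2x)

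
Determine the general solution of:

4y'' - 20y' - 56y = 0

Characteristic equation: 4r² - 20r - 56 = 0
Divide by 4: r² - 5r - 14 = 0
Roots: r = 7, -2 (distinct real)
General solution: y = C₁e^(7x) + C₂e^(-2x)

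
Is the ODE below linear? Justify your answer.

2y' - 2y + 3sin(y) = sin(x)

No. Nonlinear (sin(y) is nonlinear in y)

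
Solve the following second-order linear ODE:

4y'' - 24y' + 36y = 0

Characteristic equation: 4r² - 24r + 36 = 0
Divide by 4: r² - 6r + 9 = 0
Factored: (r - 3)² = 0
Repeated root: r = 3
General solution: y = (C₁ + C₂x)e^(3x)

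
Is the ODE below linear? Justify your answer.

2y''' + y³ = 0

No. Nonlinear (y³ term)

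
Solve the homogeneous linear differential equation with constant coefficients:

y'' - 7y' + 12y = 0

Characteristic equation: r² - 7r + 12 = 0
Roots: r = 3, 4 (distinct real)
General solution: y = C₁e^(3x) + C₂e^(4x)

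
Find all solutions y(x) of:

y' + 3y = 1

Using integrating factor method:

General solution: y = 1/3 + Ce^(-3x)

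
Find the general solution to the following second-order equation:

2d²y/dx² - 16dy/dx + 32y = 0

Characteristic equation: 2r² - 16r + 32 = 0
Divide by 2: r² - 8r + 16 = 0
Factored: (r - 4)² = 0
Repeated root: r = 4
General solution: y = (C₁ + C₂x)e^(4x)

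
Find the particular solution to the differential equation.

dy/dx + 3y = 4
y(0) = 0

General solution: y = 4/3 + Ce^(-3x)
Applying y(0) = 0: C = 0 - 4/3 = -4/3
Particular solution: y = 4/3 - (4/3)e^(-3x)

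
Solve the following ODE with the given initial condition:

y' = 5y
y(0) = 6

General solution: y = Ce^(5x)
Applying IC y(0) = 6:
Particular solution: y = 6e^(5x)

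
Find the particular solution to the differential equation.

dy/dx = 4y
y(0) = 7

General solution: y = Ce^(4x)
Applying IC y(0) = 7:
Particular solution: y = 7e^(4x)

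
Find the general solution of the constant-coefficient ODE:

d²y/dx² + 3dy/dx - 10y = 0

Characteristic equation: r² + 3r - 10 = 0
Roots: r = 2, -5 (distinct real)
General solution: y = C₁e^(2x) + C₂e^(-5x)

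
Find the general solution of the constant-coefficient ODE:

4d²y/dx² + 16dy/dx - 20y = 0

Characteristic equation: 4r² + 16r - 20 = 0
Divide by 4: r² + 4r - 5 = 0
Roots: r = 1, -5 (distinct real)
General solution: y = C₁e^x + C₂e^(-5x)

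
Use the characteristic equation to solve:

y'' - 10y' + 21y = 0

Characteristic equation: r² - 10r + 21 = 0
Roots: r = 7, 3 (distinct real)
General solution: y = C₁e^(7x) + C₂e^(3x)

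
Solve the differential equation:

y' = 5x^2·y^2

Separating variables and integrating:
-1/y = 5x^3/3 + C

General solution: y^-1 = (-5/3)x^3 + C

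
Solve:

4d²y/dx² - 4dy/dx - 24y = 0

Characteristic equation: 4r² - 4r - 24 = 0
Divide by 4: r² - r - 6 = 0
Roots: r = 3, -2 (distinct real)
General solution: y = C₁e^(3x) + C₂e^(-2x)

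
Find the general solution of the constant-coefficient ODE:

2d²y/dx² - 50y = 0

Characteristic equation: 2r² - 50 = 0
Divide by 2: r² - 25 = 0
Roots: r = 5, -5 (distinct real)
General solution: y = C₁e^(5x) + C₂e^(-5x)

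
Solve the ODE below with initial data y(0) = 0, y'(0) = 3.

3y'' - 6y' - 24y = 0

General solution: y = C₁e^(4x) + C₂e^(-2x)
Applying ICs: C₁ = 1/2, C₂ = -1/2
Particular solution: y = (1/2)e^(4x) - (1/2)e^(-2x)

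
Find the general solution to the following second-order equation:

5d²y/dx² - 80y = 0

Characteristic equation: 5r² - 80 = 0
Divide by 5: r² - 16 = 0
Roots: r = 4, -4 (distinct real)
General solution: y = C₁e^(4x) + C₂e^(-4x)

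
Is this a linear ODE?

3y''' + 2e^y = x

No. Nonlinear (e^y is nonlinear in y)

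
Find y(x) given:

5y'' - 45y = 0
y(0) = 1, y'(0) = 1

General solution: y = C₁e^(3x) + C₂e^(-3x)
Applying ICs: C₁ = 2/3, C₂ = 1/3
Particular solution: y = (2/3)e^(3x) + (1/3)e^(-3x)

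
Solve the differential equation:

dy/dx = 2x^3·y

Separating variables and integrating:
ln|y| = x^4/2 + C

General solution: y = Ce^(x^4/2)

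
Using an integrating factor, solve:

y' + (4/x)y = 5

Using integrating factor method:

General solution: y = x + Cx^(-4)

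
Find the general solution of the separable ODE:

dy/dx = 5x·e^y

Separating variables and integrating:
-e^(-y) = 5x²/2 + C

General solution: y = -ln(C - 5x²/2)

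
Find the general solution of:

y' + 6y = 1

Using integrating factor method:

General solution: y = 1/6 + Ce^(-6x)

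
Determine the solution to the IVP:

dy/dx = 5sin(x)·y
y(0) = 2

General solution: y = Ce^(-5cos(x))
Applying IC y(0) = 2:
Particular solution: y = 2e^(5(1-cos(x)))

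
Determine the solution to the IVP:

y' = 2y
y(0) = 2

General solution: y = Ce^(2x)
Applying IC y(0) = 2:
Particular solution: y = 2e^(2x)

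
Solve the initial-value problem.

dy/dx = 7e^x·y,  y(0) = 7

General solution: y = Ce^(7e^x)
Applying IC y(0) = 7:
Particular solution: y = 7e^(7(e^x - 1))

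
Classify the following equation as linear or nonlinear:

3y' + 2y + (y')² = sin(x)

Nonlinear ((y')² term)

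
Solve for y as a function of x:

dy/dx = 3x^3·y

Separating variables and integrating:
ln|y| = 3x^4/4 + C

General solution: y = Ce^(3x^4/4)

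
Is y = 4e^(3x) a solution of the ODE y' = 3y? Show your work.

Verification:
y = 4e^(3x)
y' = 12e^(3x)
3y = 12e^(3x)
y' = 3y ✓

Yes, it is a solution.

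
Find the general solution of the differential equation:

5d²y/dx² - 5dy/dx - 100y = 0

Characteristic equation: 5r² - 5r - 100 = 0
Divide by 5: r² - r - 20 = 0
Roots: r = 5, -4 (distinct real)
General solution: y = C₁e^(5x) + C₂e^(-4x)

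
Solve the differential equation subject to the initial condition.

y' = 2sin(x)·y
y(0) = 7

General solution: y = Ce^(-2cos(x))
Applying IC y(0) = 7:
Particular solution: y = 7e^(2(1-cos(x)))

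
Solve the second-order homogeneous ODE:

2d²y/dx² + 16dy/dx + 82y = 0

Characteristic equation: 2r² + 16r + 82 = 0
Divide by 2: r² + 8r + 41 = 0
Roots: r = -4 ± 5i (complex conjugates)
General solution: y = e^(-4x)(C₁cos(5x) + C₂sin(5x))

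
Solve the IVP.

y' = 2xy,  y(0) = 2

General solution: y = Ce^(x²)
Applying IC y(0) = 2:
Particular solution: y = 2e^(x²)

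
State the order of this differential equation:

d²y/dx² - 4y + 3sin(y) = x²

The order is 2 (highest derivative is of order 2).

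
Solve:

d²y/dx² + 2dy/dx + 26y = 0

Characteristic equation: r² + 2r + 26 = 0
Roots: r = -1 ± 5i (complex conjugates)
General solution: y = e^(-x)(C₁cos(5x) + C₂sin(5x))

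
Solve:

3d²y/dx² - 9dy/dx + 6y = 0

Characteristic equation: 3r² - 9r + 6 = 0
Divide by 3: r² - 3r + 2 = 0
Roots: r = 2, 1 (distinct real)
General solution: y = C₁e^(2x) + C₂e^x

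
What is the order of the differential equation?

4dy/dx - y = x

The order is 1 (highest derivative is of order 1).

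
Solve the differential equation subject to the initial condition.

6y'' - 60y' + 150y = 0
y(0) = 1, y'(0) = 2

General solution: y = (C₁ + C₂x)e^(5x)
Repeated root r = 5
Applying ICs: C₁ = 1, C₂ = -3
Particular solution: y = (1 - 3x)e^(5x)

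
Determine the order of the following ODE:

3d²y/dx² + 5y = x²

The order is 2 (highest derivative is of order 2).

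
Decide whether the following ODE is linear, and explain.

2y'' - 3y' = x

Linear (y and its derivatives appear to the first power only, no products of y terms)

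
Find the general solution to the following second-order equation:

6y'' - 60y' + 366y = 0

Characteristic equation: 6r² - 60r + 366 = 0
Divide by 6: r² - 10r + 61 = 0
Roots: r = 5 ± 6i (complex conjugates)
General solution: y = e^(5x)(C₁cos(6x) + C₂sin(6x))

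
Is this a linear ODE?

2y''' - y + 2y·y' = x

No. Nonlinear (product y·y')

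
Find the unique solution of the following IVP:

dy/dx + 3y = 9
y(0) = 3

General solution: y = 3 + Ce^(-3x)
Applying y(0) = 3: C = 3 - 3 = 0
Particular solution: y = 3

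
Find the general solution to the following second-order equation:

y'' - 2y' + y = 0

Characteristic equation: r² - 2r + 1 = 0
Factored: (r - 1)² = 0
Repeated root: r = 1
General solution: y = (C₁ + C₂x)e^x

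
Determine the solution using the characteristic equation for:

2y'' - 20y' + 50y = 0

Characteristic equation: 2r² - 20r + 50 = 0
Divide by 2: r² - 10r + 25 = 0
Factored: (r - 5)² = 0
Repeated root: r = 5
General solution: y = (C₁ + C₂x)e^(5x)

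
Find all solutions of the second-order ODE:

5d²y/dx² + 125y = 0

Characteristic equation: 5r² + 125 = 0
Divide by 5: r² + 25 = 0
Roots: r = ±5i (complex conjugates)
General solution: y = C₁cos(5x) + C₂sin(5x)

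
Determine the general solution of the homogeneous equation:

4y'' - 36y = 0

Characteristic equation: 4r² - 36 = 0
Divide by 4: r² - 9 = 0
Roots: r = 3, -3 (distinct real)
General solution: y = C₁e^(3x) + C₂e^(-3x)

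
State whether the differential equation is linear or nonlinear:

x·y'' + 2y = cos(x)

Linear (y and its derivatives appear to the first power only, no products of y terms)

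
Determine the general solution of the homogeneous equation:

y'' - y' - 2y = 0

Characteristic equation: r² - r - 2 = 0
Roots: r = 2, -1 (distinct real)
General solution: y = C₁e^(2x) + C₂e^(-x)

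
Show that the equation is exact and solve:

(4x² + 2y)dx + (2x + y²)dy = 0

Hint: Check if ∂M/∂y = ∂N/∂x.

Verify exactness: ∂M/∂y = ∂N/∂x ✓
Find F(x,y) such that ∂F/∂x = M, ∂F/∂y = N
Solution: 4x³/3 + 2xy + y³/3 = C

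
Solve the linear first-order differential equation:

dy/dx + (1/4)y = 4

Using integrating factor method:

General solution: y = 16 + Ce^(-x/4)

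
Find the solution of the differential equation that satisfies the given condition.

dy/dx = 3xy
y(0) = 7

General solution: y = Ce^(3x²/2)
Applying IC y(0) = 7:
Particular solution: y = 7e^(3x²/2)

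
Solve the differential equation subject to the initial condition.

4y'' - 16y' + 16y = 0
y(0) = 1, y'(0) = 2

General solution: y = (C₁ + C₂x)e^(2x)
Repeated root r = 2
Applying ICs: C₁ = 1, C₂ = 0
Particular solution: y = e^(2x)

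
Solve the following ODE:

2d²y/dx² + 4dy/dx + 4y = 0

Characteristic equation: 2r² + 4r + 4 = 0
Divide by 2: r² + 2r + 2 = 0
Roots: r = -1 ± i (complex conjugates)
General solution: y = e^(-x)(C₁cos(x) + C₂sin(x))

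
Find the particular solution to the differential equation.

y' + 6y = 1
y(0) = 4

General solution: y = 1/6 + Ce^(-6x)
Applying y(0) = 4: C = 4 - 1/6 = 23/6
Particular solution: y = 1/6 + (23/6)e^(-6x)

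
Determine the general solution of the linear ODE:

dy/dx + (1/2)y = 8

Using integrating factor method:

General solution: y = 16 + Ce^(-x/2)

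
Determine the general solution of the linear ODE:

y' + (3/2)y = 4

Using integrating factor method:

General solution: y = 8/3 + Ce^(-3x/2)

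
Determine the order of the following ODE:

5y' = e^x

The order is 1 (highest derivative is of order 1).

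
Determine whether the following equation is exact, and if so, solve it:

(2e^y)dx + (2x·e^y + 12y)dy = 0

Verify exactness: ∂M/∂y = ∂N/∂x ✓
Find F(x,y) such that ∂F/∂x = M, ∂F/∂y = N
Solution: 2x·e^y + 6y² = C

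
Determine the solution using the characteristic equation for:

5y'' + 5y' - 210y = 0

Characteristic equation: 5r² + 5r - 210 = 0
Divide by 5: r² + r - 42 = 0
Roots: r = 6, -7 (distinct real)
General solution: y = C₁e^(6x) + C₂e^(-7x)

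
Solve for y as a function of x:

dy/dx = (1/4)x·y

Separating variables and integrating:
ln|y| = x^2/8 + C

General solution: y = Ce^(x^2/8)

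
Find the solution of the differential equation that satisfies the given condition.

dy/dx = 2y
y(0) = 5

General solution: y = Ce^(2x)
Applying IC y(0) = 5:
Particular solution: y = 5e^(2x)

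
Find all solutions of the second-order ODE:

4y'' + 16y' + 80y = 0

Characteristic equation: 4r² + 16r + 80 = 0
Divide by 4: r² + 4r + 20 = 0
Roots: r = -2 ± 4i (complex conjugates)
General solution: y = e^(-2x)(C₁cos(4x) + C₂sin(4x))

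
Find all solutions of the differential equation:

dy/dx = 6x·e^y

Separating variables and integrating:
-e^(-y) = 3x² + C

General solution: y = -ln(C - 3x²)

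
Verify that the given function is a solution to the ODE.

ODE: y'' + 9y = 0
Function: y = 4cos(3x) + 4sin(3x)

Verification:
y'' = -36cos(3x) - 36sin(3x)
y'' + 9y = 0 ✓

Yes, it is a solution.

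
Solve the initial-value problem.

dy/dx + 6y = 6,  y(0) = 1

General solution: y = 1 + Ce^(-6x)
Applying y(0) = 1: C = 1 - 1 = 0
Particular solution: y = 1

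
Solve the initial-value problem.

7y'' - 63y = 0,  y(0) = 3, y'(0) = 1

General solution: y = C₁e^(3x) + C₂e^(-3x)
Applying ICs: C₁ = 5/3, C₂ = 4/3
Particular solution: y = (5/3)e^(3x) + (4/3)e^(-3x)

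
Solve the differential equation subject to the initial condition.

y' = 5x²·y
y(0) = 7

General solution: y = Ce^(5x³/3)
Applying IC y(0) = 7:
Particular solution: y = 7e^(5x³/3)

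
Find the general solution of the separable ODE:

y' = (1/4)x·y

Separating variables and integrating:
ln|y| = x^2/8 + C

General solution: y = Ce^(x^2/8)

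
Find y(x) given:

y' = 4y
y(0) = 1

General solution: y = Ce^(4x)
Applying IC y(0) = 1:
Particular solution: y = e^(4x)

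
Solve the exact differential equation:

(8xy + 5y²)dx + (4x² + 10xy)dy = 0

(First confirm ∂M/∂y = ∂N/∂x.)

Verify exactness: ∂M/∂y = ∂N/∂x ✓
Find F(x,y) such that ∂F/∂x = M, ∂F/∂y = N
Solution: 4x²y + 5xy² = C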